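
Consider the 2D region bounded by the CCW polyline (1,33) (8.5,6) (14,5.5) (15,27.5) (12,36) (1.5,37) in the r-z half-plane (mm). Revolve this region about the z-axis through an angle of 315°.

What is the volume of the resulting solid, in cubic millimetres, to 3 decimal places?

Profile (r,z), 6 vertices: (1,33) (8.5,6) (14,5.5) (15,27.5) (12,36) (1.5,37)
edge 0: (1,33)→(8.5,6)  cross = 1·6 − 8.5·33 = -274.5000; (r_i+r_j)·cross = 9.5·-274.5000 = -2607.7500
edge 1: (8.5,6)→(14,5.5)  cross = 8.5·5.5 − 14·6 = -37.2500; (r_i+r_j)·cross = 22.5·-37.2500 = -838.1250
edge 2: (14,5.5)→(15,27.5)  cross = 14·27.5 − 15·5.5 = 302.5000; (r_i+r_j)·cross = 29·302.5000 = 8772.5000
edge 3: (15,27.5)→(12,36)  cross = 15·36 − 12·27.5 = 210.0000; (r_i+r_j)·cross = 27·210.0000 = 5670.0000
edge 4: (12,36)→(1.5,37)  cross = 12·37 − 1.5·36 = 390.0000; (r_i+r_j)·cross = 13.5·390.0000 = 5265.0000
edge 5: (1.5,37)→(1,33)  cross = 1.5·33 − 1·37 = 12.5000; (r_i+r_j)·cross = 2.5·12.5000 = 31.2500
Σcross = 603.2500 → A = |Σcross|/2 = 301.6250 mm²
Σ(r_i+r_j)·cross = 16292.8750 → first moment M = |Σ|/6 = 2715.4792
R_c = M/A = 2715.4792/301.6250 = 9.0028 mm
θ = 315° = 5.497787 rad
V = θ·R_c·A = 5.497787·9.0028·301.6250 = 14929.126 mm³

Volume = 14929.126 mm³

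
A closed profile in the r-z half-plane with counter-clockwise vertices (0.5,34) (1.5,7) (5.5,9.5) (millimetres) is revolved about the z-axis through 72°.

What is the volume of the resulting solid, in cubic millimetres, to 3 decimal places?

Profile (r,z), 3 vertices: (0.5,34) (1.5,7) (5.5,9.5)
edge 0: (0.5,34)→(1.5,7)  cross = 0.5·7 − 1.5·34 = -47.5000; (r_i+r_j)·cross = 2·-47.5000 = -95.0000
edge 1: (1.5,7)→(5.5,9.5)  cross = 1.5·9.5 − 5.5·7 = -24.2500; (r_i+r_j)·cross = 7·-24.2500 = -169.7500
edge 2: (5.5,9.5)→(0.5,34)  cross = 5.5·34 − 0.5·9.5 = 182.2500; (r_i+r_j)·cross = 6·182.2500 = 1093.5000
Σcross = 110.5000 → A = |Σcross|/2 = 55.2500 mm²
Σ(r_i+r_j)·cross = 828.7500 → first moment M = |Σ|/6 = 138.1250
R_c = M/A = 138.1250/55.2500 = 2.5000 mm
θ = 72° = 1.256637 rad
V = θ·R_c·A = 1.256637·2.5000·55.2500 = 173.573 mm³

Volume = 173.573 mm³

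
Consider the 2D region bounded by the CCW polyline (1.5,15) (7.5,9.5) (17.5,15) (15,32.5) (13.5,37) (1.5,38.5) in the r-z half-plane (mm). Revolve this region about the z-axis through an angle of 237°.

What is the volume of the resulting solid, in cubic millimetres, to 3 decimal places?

Volume = 13177.978 mm³

Profile (r,z), 6 vertices: (1.5,15) (7.5,9.5) (17.5,15) (15,32.5) (13.5,37) (1.5,38.5)
edge 0: (1.5,15)→(7.5,9.5)  cross = 1.5·9.5 − 7.5·15 = -98.2500; (r_i+r_j)·cross = 9·-98.2500 = -884.2500
edge 1: (7.5,9.5)→(17.5,15)  cross = 7.5·15 − 17.5·9.5 = -53.7500; (r_i+r_j)·cross = 25·-53.7500 = -1343.7500
edge 2: (17.5,15)→(15,32.5)  cross = 17.5·32.5 − 15·15 = 343.7500; (r_i+r_j)·cross = 32.5·343.7500 = 11171.8750
edge 3: (15,32.5)→(13.5,37)  cross = 15·37 − 13.5·32.5 = 116.2500; (r_i+r_j)·cross = 28.5·116.2500 = 3313.1250
edge 4: (13.5,37)→(1.5,38.5)  cross = 13.5·38.5 − 1.5·37 = 464.2500; (r_i+r_j)·cross = 15·464.2500 = 6963.7500
edge 5: (1.5,38.5)→(1.5,15)  cross = 1.5·15 − 1.5·38.5 = -35.2500; (r_i+r_j)·cross = 3·-35.2500 = -105.7500
Σcross = 737.0000 → A = |Σcross|/2 = 368.5000 mm²
Σ(r_i+r_j)·cross = 19115.0000 → first moment M = |Σ|/6 = 3185.8333
R_c = M/A = 3185.8333/368.5000 = 8.6454 mm
θ = 237° = 4.136430 rad
V = θ·R_c·A = 4.136430·8.6454·368.5000 = 13177.978 mm³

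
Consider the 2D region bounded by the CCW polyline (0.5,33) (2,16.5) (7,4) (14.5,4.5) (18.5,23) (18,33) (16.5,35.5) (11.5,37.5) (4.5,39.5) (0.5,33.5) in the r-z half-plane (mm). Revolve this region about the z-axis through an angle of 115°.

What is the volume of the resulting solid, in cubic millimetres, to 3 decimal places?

Profile (r,z), 10 vertices: (0.5,33) (2,16.5) (7,4) (14.5,4.5) (18.5,23) (18,33) (16.5,35.5) (11.5,37.5) (4.5,39.5) (0.5,33.5)
edge 0: (0.5,33)→(2,16.5)  cross = 0.5·16.5 − 2·33 = -57.7500; (r_i+r_j)·cross = 2.5·-57.7500 = -144.3750
edge 1: (2,16.5)→(7,4)  cross = 2·4 − 7·16.5 = -107.5000; (r_i+r_j)·cross = 9·-107.5000 = -967.5000
edge 2: (7,4)→(14.5,4.5)  cross = 7·4.5 − 14.5·4 = -26.5000; (r_i+r_j)·cross = 21.5·-26.5000 = -569.7500
edge 3: (14.5,4.5)→(18.5,23)  cross = 14.5·23 − 18.5·4.5 = 250.2500; (r_i+r_j)·cross = 33·250.2500 = 8258.2500
edge 4: (18.5,23)→(18,33)  cross = 18.5·33 − 18·23 = 196.5000; (r_i+r_j)·cross = 36.5·196.5000 = 7172.2500
edge 5: (18,33)→(16.5,35.5)  cross = 18·35.5 − 16.5·33 = 94.5000; (r_i+r_j)·cross = 34.5·94.5000 = 3260.2500
edge 6: (16.5,35.5)→(11.5,37.5)  cross = 16.5·37.5 − 11.5·35.5 = 210.5000; (r_i+r_j)·cross = 28·210.5000 = 5894.0000
edge 7: (11.5,37.5)→(4.5,39.5)  cross = 11.5·39.5 − 4.5·37.5 = 285.5000; (r_i+r_j)·cross = 16·285.5000 = 4568.0000
edge 8: (4.5,39.5)→(0.5,33.5)  cross = 4.5·33.5 − 0.5·39.5 = 131.0000; (r_i+r_j)·cross = 5·131.0000 = 655.0000
edge 9: (0.5,33.5)→(0.5,33)  cross = 0.5·33 − 0.5·33.5 = -0.2500; (r_i+r_j)·cross = 1·-0.2500 = -0.2500
Σcross = 976.2500 → A = |Σcross|/2 = 488.1250 mm²
Σ(r_i+r_j)·cross = 28125.8750 → first moment M = |Σ|/6 = 4687.6458
R_c = M/A = 4687.6458/488.1250 = 9.6034 mm
θ = 115° = 2.007129 rad
V = θ·R_c·A = 2.007129·9.6034·488.1250 = 9408.708 mm³

Volume = 9408.708 mm³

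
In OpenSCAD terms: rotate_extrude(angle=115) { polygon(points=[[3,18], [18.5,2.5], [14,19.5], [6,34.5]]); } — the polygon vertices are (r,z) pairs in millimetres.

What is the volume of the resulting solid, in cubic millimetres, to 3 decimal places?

Volume = 3662.717 mm³

Profile (r,z), 4 vertices: (3,18) (18.5,2.5) (14,19.5) (6,34.5)
edge 0: (3,18)→(18.5,2.5)  cross = 3·2.5 − 18.5·18 = -325.5000; (r_i+r_j)·cross = 21.5·-325.5000 = -6998.2500
edge 1: (18.5,2.5)→(14,19.5)  cross = 18.5·19.5 − 14·2.5 = 325.7500; (r_i+r_j)·cross = 32.5·325.7500 = 10586.8750
edge 2: (14,19.5)→(6,34.5)  cross = 14·34.5 − 6·19.5 = 366.0000; (r_i+r_j)·cross = 20·366.0000 = 7320.0000
edge 3: (6,34.5)→(3,18)  cross = 6·18 − 3·34.5 = 4.5000; (r_i+r_j)·cross = 9·4.5000 = 40.5000
Σcross = 370.7500 → A = |Σcross|/2 = 185.3750 mm²
Σ(r_i+r_j)·cross = 10949.1250 → first moment M = |Σ|/6 = 1824.8542
R_c = M/A = 1824.8542/185.3750 = 9.8441 mm
θ = 115° = 2.007129 rad
V = θ·R_c·A = 2.007129·9.8441·185.3750 = 3662.717 mm³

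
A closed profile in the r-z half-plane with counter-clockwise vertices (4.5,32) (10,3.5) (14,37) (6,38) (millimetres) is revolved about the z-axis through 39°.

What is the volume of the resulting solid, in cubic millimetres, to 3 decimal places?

Volume = 1101.891 mm³

Profile (r,z), 4 vertices: (4.5,32) (10,3.5) (14,37) (6,38)
edge 0: (4.5,32)→(10,3.5)  cross = 4.5·3.5 − 10·32 = -304.2500; (r_i+r_j)·cross = 14.5·-304.2500 = -4411.6250
edge 1: (10,3.5)→(14,37)  cross = 10·37 − 14·3.5 = 321.0000; (r_i+r_j)·cross = 24·321.0000 = 7704.0000
edge 2: (14,37)→(6,38)  cross = 14·38 − 6·37 = 310.0000; (r_i+r_j)·cross = 20·310.0000 = 6200.0000
edge 3: (6,38)→(4.5,32)  cross = 6·32 − 4.5·38 = 21.0000; (r_i+r_j)·cross = 10.5·21.0000 = 220.5000
Σcross = 347.7500 → A = |Σcross|/2 = 173.8750 mm²
Σ(r_i+r_j)·cross = 9712.8750 → first moment M = |Σ|/6 = 1618.8125
R_c = M/A = 1618.8125/173.8750 = 9.3102 mm
θ = 39° = 0.680678 rad
V = θ·R_c·A = 0.680678·9.3102·173.8750 = 1101.891 mm³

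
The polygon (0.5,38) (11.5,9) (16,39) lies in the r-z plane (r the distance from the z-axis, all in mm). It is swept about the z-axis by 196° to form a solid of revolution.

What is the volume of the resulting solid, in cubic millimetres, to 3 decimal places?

Profile (r,z), 3 vertices: (0.5,38) (11.5,9) (16,39)
edge 0: (0.5,38)→(11.5,9)  cross = 0.5·9 − 11.5·38 = -432.5000; (r_i+r_j)·cross = 12·-432.5000 = -5190.0000
edge 1: (11.5,9)→(16,39)  cross = 11.5·39 − 16·9 = 304.5000; (r_i+r_j)·cross = 27.5·304.5000 = 8373.7500
edge 2: (16,39)→(0.5,38)  cross = 16·38 − 0.5·39 = 588.5000; (r_i+r_j)·cross = 16.5·588.5000 = 9710.2500
Σcross = 460.5000 → A = |Σcross|/2 = 230.2500 mm²
Σ(r_i+r_j)·cross = 12894.0000 → first moment M = |Σ|/6 = 2149.0000
R_c = M/A = 2149.0000/230.2500 = 9.3333 mm
θ = 196° = 3.420845 rad
V = θ·R_c·A = 3.420845·9.3333·230.2500 = 7351.397 mm³

Volume = 7351.397 mm³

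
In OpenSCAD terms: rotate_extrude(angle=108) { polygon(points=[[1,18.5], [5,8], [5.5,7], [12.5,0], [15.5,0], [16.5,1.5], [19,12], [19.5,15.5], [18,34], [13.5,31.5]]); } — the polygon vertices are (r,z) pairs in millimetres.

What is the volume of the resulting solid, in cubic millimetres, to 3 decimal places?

Profile (r,z), 10 vertices: (1,18.5) (5,8) (5.5,7) (12.5,0) (15.5,0) (16.5,1.5) (19,12) (19.5,15.5) (18,34) (13.5,31.5)
edge 0: (1,18.5)→(5,8)  cross = 1·8 − 5·18.5 = -84.5000; (r_i+r_j)·cross = 6·-84.5000 = -507.0000
edge 1: (5,8)→(5.5,7)  cross = 5·7 − 5.5·8 = -9.0000; (r_i+r_j)·cross = 10.5·-9.0000 = -94.5000
edge 2: (5.5,7)→(12.5,0)  cross = 5.5·0 − 12.5·7 = -87.5000; (r_i+r_j)·cross = 18·-87.5000 = -1575.0000
edge 3: (12.5,0)→(15.5,0)  cross = 12.5·0 − 15.5·0 = 0.0000; (r_i+r_j)·cross = 28·0.0000 = 0.0000
edge 4: (15.5,0)→(16.5,1.5)  cross = 15.5·1.5 − 16.5·0 = 23.2500; (r_i+r_j)·cross = 32·23.2500 = 744.0000
edge 5: (16.5,1.5)→(19,12)  cross = 16.5·12 − 19·1.5 = 169.5000; (r_i+r_j)·cross = 35.5·169.5000 = 6017.2500
edge 6: (19,12)→(19.5,15.5)  cross = 19·15.5 − 19.5·12 = 60.5000; (r_i+r_j)·cross = 38.5·60.5000 = 2329.2500
edge 7: (19.5,15.5)→(18,34)  cross = 19.5·34 − 18·15.5 = 384.0000; (r_i+r_j)·cross = 37.5·384.0000 = 14400.0000
edge 8: (18,34)→(13.5,31.5)  cross = 18·31.5 − 13.5·34 = 108.0000; (r_i+r_j)·cross = 31.5·108.0000 = 3402.0000
edge 9: (13.5,31.5)→(1,18.5)  cross = 13.5·18.5 − 1·31.5 = 218.2500; (r_i+r_j)·cross = 14.5·218.2500 = 3164.6250
Σcross = 782.5000 → A = |Σcross|/2 = 391.2500 mm²
Σ(r_i+r_j)·cross = 27880.6250 → first moment M = |Σ|/6 = 4646.7708
R_c = M/A = 4646.7708/391.2500 = 11.8767 mm
θ = 108° = 1.884956 rad
V = θ·R_c·A = 1.884956·11.8767·391.2500 = 8758.957 mm³

Volume = 8758.957 mm³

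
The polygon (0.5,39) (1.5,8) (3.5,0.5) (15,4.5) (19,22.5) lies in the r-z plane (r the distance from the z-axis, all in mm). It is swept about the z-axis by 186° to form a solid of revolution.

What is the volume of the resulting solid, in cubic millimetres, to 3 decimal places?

Profile (r,z), 5 vertices: (0.5,39) (1.5,8) (3.5,0.5) (15,4.5) (19,22.5)
edge 0: (0.5,39)→(1.5,8)  cross = 0.5·8 − 1.5·39 = -54.5000; (r_i+r_j)·cross = 2·-54.5000 = -109.0000
edge 1: (1.5,8)→(3.5,0.5)  cross = 1.5·0.5 − 3.5·8 = -27.2500; (r_i+r_j)·cross = 5·-27.2500 = -136.2500
edge 2: (3.5,0.5)→(15,4.5)  cross = 3.5·4.5 − 15·0.5 = 8.2500; (r_i+r_j)·cross = 18.5·8.2500 = 152.6250
edge 3: (15,4.5)→(19,22.5)  cross = 15·22.5 − 19·4.5 = 252.0000; (r_i+r_j)·cross = 34·252.0000 = 8568.0000
edge 4: (19,22.5)→(0.5,39)  cross = 19·39 − 0.5·22.5 = 729.7500; (r_i+r_j)·cross = 19.5·729.7500 = 14230.1250
Σcross = 908.2500 → A = |Σcross|/2 = 454.1250 mm²
Σ(r_i+r_j)·cross = 22705.5000 → first moment M = |Σ|/6 = 3784.2500
R_c = M/A = 3784.2500/454.1250 = 8.3331 mm
θ = 186° = 3.246312 rad
V = θ·R_c·A = 3.246312·8.3331·454.1250 = 12284.858 mm³

Volume = 12284.858 mm³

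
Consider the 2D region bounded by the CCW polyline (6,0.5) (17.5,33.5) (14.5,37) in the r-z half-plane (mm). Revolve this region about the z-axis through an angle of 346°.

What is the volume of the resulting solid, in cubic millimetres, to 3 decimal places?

Volume = 5325.753 mm³

Profile (r,z), 3 vertices: (6,0.5) (17.5,33.5) (14.5,37)
edge 0: (6,0.5)→(17.5,33.5)  cross = 6·33.5 − 17.5·0.5 = 192.2500; (r_i+r_j)·cross = 23.5·192.2500 = 4517.8750
edge 1: (17.5,33.5)→(14.5,37)  cross = 17.5·37 − 14.5·33.5 = 161.7500; (r_i+r_j)·cross = 32·161.7500 = 5176.0000
edge 2: (14.5,37)→(6,0.5)  cross = 14.5·0.5 − 6·37 = -214.7500; (r_i+r_j)·cross = 20.5·-214.7500 = -4402.3750
Σcross = 139.2500 → A = |Σcross|/2 = 69.6250 mm²
Σ(r_i+r_j)·cross = 5291.5000 → first moment M = |Σ|/6 = 881.9167
R_c = M/A = 881.9167/69.6250 = 12.6667 mm
θ = 346° = 6.038839 rad
V = θ·R_c·A = 6.038839·12.6667·69.6250 = 5325.753 mm³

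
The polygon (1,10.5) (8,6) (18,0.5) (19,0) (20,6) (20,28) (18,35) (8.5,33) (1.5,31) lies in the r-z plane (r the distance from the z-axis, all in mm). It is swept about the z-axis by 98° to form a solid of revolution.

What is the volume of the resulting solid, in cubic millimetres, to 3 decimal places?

Volume = 10175.768 mm³

Profile (r,z), 9 vertices: (1,10.5) (8,6) (18,0.5) (19,0) (20,6) (20,28) (18,35) (8.5,33) (1.5,31)
edge 0: (1,10.5)→(8,6)  cross = 1·6 − 8·10.5 = -78.0000; (r_i+r_j)·cross = 9·-78.0000 = -702.0000
edge 1: (8,6)→(18,0.5)  cross = 8·0.5 − 18·6 = -104.0000; (r_i+r_j)·cross = 26·-104.0000 = -2704.0000
edge 2: (18,0.5)→(19,0)  cross = 18·0 − 19·0.5 = -9.5000; (r_i+r_j)·cross = 37·-9.5000 = -351.5000
edge 3: (19,0)→(20,6)  cross = 19·6 − 20·0 = 114.0000; (r_i+r_j)·cross = 39·114.0000 = 4446.0000
edge 4: (20,6)→(20,28)  cross = 20·28 − 20·6 = 440.0000; (r_i+r_j)·cross = 40·440.0000 = 17600.0000
edge 5: (20,28)→(18,35)  cross = 20·35 − 18·28 = 196.0000; (r_i+r_j)·cross = 38·196.0000 = 7448.0000
edge 6: (18,35)→(8.5,33)  cross = 18·33 − 8.5·35 = 296.5000; (r_i+r_j)·cross = 26.5·296.5000 = 7857.2500
edge 7: (8.5,33)→(1.5,31)  cross = 8.5·31 − 1.5·33 = 214.0000; (r_i+r_j)·cross = 10·214.0000 = 2140.0000
edge 8: (1.5,31)→(1,10.5)  cross = 1.5·10.5 − 1·31 = -15.2500; (r_i+r_j)·cross = 2.5·-15.2500 = -38.1250
Σcross = 1053.7500 → A = |Σcross|/2 = 526.8750 mm²
Σ(r_i+r_j)·cross = 35695.6250 → first moment M = |Σ|/6 = 5949.2708
R_c = M/A = 5949.2708/526.8750 = 11.2916 mm
θ = 98° = 1.710423 rad
V = θ·R_c·A = 1.710423·11.2916·526.8750 = 10175.768 mm³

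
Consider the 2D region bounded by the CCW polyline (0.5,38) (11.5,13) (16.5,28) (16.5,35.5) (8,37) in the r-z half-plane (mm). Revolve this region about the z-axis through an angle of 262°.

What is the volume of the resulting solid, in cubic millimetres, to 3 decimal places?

Profile (r,z), 5 vertices: (0.5,38) (11.5,13) (16.5,28) (16.5,35.5) (8,37)
edge 0: (0.5,38)→(11.5,13)  cross = 0.5·13 − 11.5·38 = -430.5000; (r_i+r_j)·cross = 12·-430.5000 = -5166.0000
edge 1: (11.5,13)→(16.5,28)  cross = 11.5·28 − 16.5·13 = 107.5000; (r_i+r_j)·cross = 28·107.5000 = 3010.0000
edge 2: (16.5,28)→(16.5,35.5)  cross = 16.5·35.5 − 16.5·28 = 123.7500; (r_i+r_j)·cross = 33·123.7500 = 4083.7500
edge 3: (16.5,35.5)→(8,37)  cross = 16.5·37 − 8·35.5 = 326.5000; (r_i+r_j)·cross = 24.5·326.5000 = 7999.2500
edge 4: (8,37)→(0.5,38)  cross = 8·38 − 0.5·37 = 285.5000; (r_i+r_j)·cross = 8.5·285.5000 = 2426.7500
Σcross = 412.7500 → A = |Σcross|/2 = 206.3750 mm²
Σ(r_i+r_j)·cross = 12353.7500 → first moment M = |Σ|/6 = 2058.9583
R_c = M/A = 2058.9583/206.3750 = 9.9768 mm
θ = 262° = 4.572763 rad
V = θ·R_c·A = 4.572763·9.9768·206.3750 = 9415.128 mm³

Volume = 9415.128 mm³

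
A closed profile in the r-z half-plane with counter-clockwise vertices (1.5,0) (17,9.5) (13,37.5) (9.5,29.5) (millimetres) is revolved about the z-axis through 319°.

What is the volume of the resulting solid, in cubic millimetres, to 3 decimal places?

Profile (r,z), 4 vertices: (1.5,0) (17,9.5) (13,37.5) (9.5,29.5)
edge 0: (1.5,0)→(17,9.5)  cross = 1.5·9.5 − 17·0 = 14.2500; (r_i+r_j)·cross = 18.5·14.2500 = 263.6250
edge 1: (17,9.5)→(13,37.5)  cross = 17·37.5 − 13·9.5 = 514.0000; (r_i+r_j)·cross = 30·514.0000 = 15420.0000
edge 2: (13,37.5)→(9.5,29.5)  cross = 13·29.5 − 9.5·37.5 = 27.2500; (r_i+r_j)·cross = 22.5·27.2500 = 613.1250
edge 3: (9.5,29.5)→(1.5,0)  cross = 9.5·0 − 1.5·29.5 = -44.2500; (r_i+r_j)·cross = 11·-44.2500 = -486.7500
Σcross = 511.2500 → A = |Σcross|/2 = 255.6250 mm²
Σ(r_i+r_j)·cross = 15810.0000 → first moment M = |Σ|/6 = 2635.0000
R_c = M/A = 2635.0000/255.6250 = 10.3081 mm
θ = 319° = 5.567600 rad
V = θ·R_c·A = 5.567600·10.3081·255.6250 = 14670.627 mm³

Volume = 14670.627 mm³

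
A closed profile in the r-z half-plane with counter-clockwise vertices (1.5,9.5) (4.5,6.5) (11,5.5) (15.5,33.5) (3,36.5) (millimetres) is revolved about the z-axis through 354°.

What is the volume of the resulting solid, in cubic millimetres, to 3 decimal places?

Volume = 15520.820 mm³

Profile (r,z), 5 vertices: (1.5,9.5) (4.5,6.5) (11,5.5) (15.5,33.5) (3,36.5)
edge 0: (1.5,9.5)→(4.5,6.5)  cross = 1.5·6.5 − 4.5·9.5 = -33.0000; (r_i+r_j)·cross = 6·-33.0000 = -198.0000
edge 1: (4.5,6.5)→(11,5.5)  cross = 4.5·5.5 − 11·6.5 = -46.7500; (r_i+r_j)·cross = 15.5·-46.7500 = -724.6250
edge 2: (11,5.5)→(15.5,33.5)  cross = 11·33.5 − 15.5·5.5 = 283.2500; (r_i+r_j)·cross = 26.5·283.2500 = 7506.1250
edge 3: (15.5,33.5)→(3,36.5)  cross = 15.5·36.5 − 3·33.5 = 465.2500; (r_i+r_j)·cross = 18.5·465.2500 = 8607.1250
edge 4: (3,36.5)→(1.5,9.5)  cross = 3·9.5 − 1.5·36.5 = -26.2500; (r_i+r_j)·cross = 4.5·-26.2500 = -118.1250
Σcross = 642.5000 → A = |Σcross|/2 = 321.2500 mm²
Σ(r_i+r_j)·cross = 15072.5000 → first moment M = |Σ|/6 = 2512.0833
R_c = M/A = 2512.0833/321.2500 = 7.8197 mm
θ = 354° = 6.178466 rad
V = θ·R_c·A = 6.178466·7.8197·321.2500 = 15520.820 mm³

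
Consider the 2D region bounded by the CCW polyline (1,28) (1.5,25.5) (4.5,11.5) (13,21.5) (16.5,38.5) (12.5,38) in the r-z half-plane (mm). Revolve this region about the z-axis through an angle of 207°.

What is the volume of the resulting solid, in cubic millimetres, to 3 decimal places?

Profile (r,z), 6 vertices: (1,28) (1.5,25.5) (4.5,11.5) (13,21.5) (16.5,38.5) (12.5,38)
edge 0: (1,28)→(1.5,25.5)  cross = 1·25.5 − 1.5·28 = -16.5000; (r_i+r_j)·cross = 2.5·-16.5000 = -41.2500
edge 1: (1.5,25.5)→(4.5,11.5)  cross = 1.5·11.5 − 4.5·25.5 = -97.5000; (r_i+r_j)·cross = 6·-97.5000 = -585.0000
edge 2: (4.5,11.5)→(13,21.5)  cross = 4.5·21.5 − 13·11.5 = -52.7500; (r_i+r_j)·cross = 17.5·-52.7500 = -923.1250
edge 3: (13,21.5)→(16.5,38.5)  cross = 13·38.5 − 16.5·21.5 = 145.7500; (r_i+r_j)·cross = 29.5·145.7500 = 4299.6250
edge 4: (16.5,38.5)→(12.5,38)  cross = 16.5·38 − 12.5·38.5 = 145.7500; (r_i+r_j)·cross = 29·145.7500 = 4226.7500
edge 5: (12.5,38)→(1,28)  cross = 12.5·28 − 1·38 = 312.0000; (r_i+r_j)·cross = 13.5·312.0000 = 4212.0000
Σcross = 436.7500 → A = |Σcross|/2 = 218.3750 mm²
Σ(r_i+r_j)·cross = 11189.0000 → first moment M = |Σ|/6 = 1864.8333
R_c = M/A = 1864.8333/218.3750 = 8.5396 mm
θ = 207° = 3.612832 rad
V = θ·R_c·A = 3.612832·8.5396·218.3750 = 6737.329 mm³

Volume = 6737.329 mm³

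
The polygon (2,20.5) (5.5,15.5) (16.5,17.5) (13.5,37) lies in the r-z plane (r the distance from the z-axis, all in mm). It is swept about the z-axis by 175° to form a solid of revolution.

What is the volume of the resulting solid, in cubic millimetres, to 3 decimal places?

Profile (r,z), 4 vertices: (2,20.5) (5.5,15.5) (16.5,17.5) (13.5,37)
edge 0: (2,20.5)→(5.5,15.5)  cross = 2·15.5 − 5.5·20.5 = -81.7500; (r_i+r_j)·cross = 7.5·-81.7500 = -613.1250
edge 1: (5.5,15.5)→(16.5,17.5)  cross = 5.5·17.5 − 16.5·15.5 = -159.5000; (r_i+r_j)·cross = 22·-159.5000 = -3509.0000
edge 2: (16.5,17.5)→(13.5,37)  cross = 16.5·37 − 13.5·17.5 = 374.2500; (r_i+r_j)·cross = 30·374.2500 = 11227.5000
edge 3: (13.5,37)→(2,20.5)  cross = 13.5·20.5 − 2·37 = 202.7500; (r_i+r_j)·cross = 15.5·202.7500 = 3142.6250
Σcross = 335.7500 → A = |Σcross|/2 = 167.8750 mm²
Σ(r_i+r_j)·cross = 10248.0000 → first moment M = |Σ|/6 = 1708.0000
R_c = M/A = 1708.0000/167.8750 = 10.1742 mm
θ = 175° = 3.054326 rad
V = θ·R_c·A = 3.054326·10.1742·167.8750 = 5216.789 mm³

Volume = 5216.789 mm³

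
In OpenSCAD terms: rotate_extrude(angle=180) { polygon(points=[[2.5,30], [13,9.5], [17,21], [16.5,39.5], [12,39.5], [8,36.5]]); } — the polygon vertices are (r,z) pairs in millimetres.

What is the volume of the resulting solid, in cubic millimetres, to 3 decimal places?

Profile (r,z), 6 vertices: (2.5,30) (13,9.5) (17,21) (16.5,39.5) (12,39.5) (8,36.5)
edge 0: (2.5,30)→(13,9.5)  cross = 2.5·9.5 − 13·30 = -366.2500; (r_i+r_j)·cross = 15.5·-366.2500 = -5676.8750
edge 1: (13,9.5)→(17,21)  cross = 13·21 − 17·9.5 = 111.5000; (r_i+r_j)·cross = 30·111.5000 = 3345.0000
edge 2: (17,21)→(16.5,39.5)  cross = 17·39.5 − 16.5·21 = 325.0000; (r_i+r_j)·cross = 33.5·325.0000 = 10887.5000
edge 3: (16.5,39.5)→(12,39.5)  cross = 16.5·39.5 − 12·39.5 = 177.7500; (r_i+r_j)·cross = 28.5·177.7500 = 5065.8750
edge 4: (12,39.5)→(8,36.5)  cross = 12·36.5 − 8·39.5 = 122.0000; (r_i+r_j)·cross = 20·122.0000 = 2440.0000
edge 5: (8,36.5)→(2.5,30)  cross = 8·30 − 2.5·36.5 = 148.7500; (r_i+r_j)·cross = 10.5·148.7500 = 1561.8750
Σcross = 518.7500 → A = |Σcross|/2 = 259.3750 mm²
Σ(r_i+r_j)·cross = 17623.3750 → first moment M = |Σ|/6 = 2937.2292
R_c = M/A = 2937.2292/259.3750 = 11.3243 mm
θ = 180° = 3.141593 rad
V = θ·R_c·A = 3.141593·11.3243·259.3750 = 9227.578 mm³

Volume = 9227.578 mm³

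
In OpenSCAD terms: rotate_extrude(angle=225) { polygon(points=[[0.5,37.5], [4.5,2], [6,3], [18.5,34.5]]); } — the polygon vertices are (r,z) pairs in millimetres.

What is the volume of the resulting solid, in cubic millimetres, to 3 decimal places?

Volume = 10303.279 mm³

Profile (r,z), 4 vertices: (0.5,37.5) (4.5,2) (6,3) (18.5,34.5)
edge 0: (0.5,37.5)→(4.5,2)  cross = 0.5·2 − 4.5·37.5 = -167.7500; (r_i+r_j)·cross = 5·-167.7500 = -838.7500
edge 1: (4.5,2)→(6,3)  cross = 4.5·3 − 6·2 = 1.5000; (r_i+r_j)·cross = 10.5·1.5000 = 15.7500
edge 2: (6,3)→(18.5,34.5)  cross = 6·34.5 − 18.5·3 = 151.5000; (r_i+r_j)·cross = 24.5·151.5000 = 3711.7500
edge 3: (18.5,34.5)→(0.5,37.5)  cross = 18.5·37.5 − 0.5·34.5 = 676.5000; (r_i+r_j)·cross = 19·676.5000 = 12853.5000
Σcross = 661.7500 → A = |Σcross|/2 = 330.8750 mm²
Σ(r_i+r_j)·cross = 15742.2500 → first moment M = |Σ|/6 = 2623.7083
R_c = M/A = 2623.7083/330.8750 = 7.9296 mm
θ = 225° = 3.926991 rad
V = θ·R_c·A = 3.926991·7.9296·330.8750 = 10303.279 mm³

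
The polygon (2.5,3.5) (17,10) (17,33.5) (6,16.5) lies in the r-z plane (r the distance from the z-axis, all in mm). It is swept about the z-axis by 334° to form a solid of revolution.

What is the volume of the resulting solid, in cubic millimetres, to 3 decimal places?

Profile (r,z), 4 vertices: (2.5,3.5) (17,10) (17,33.5) (6,16.5)
edge 0: (2.5,3.5)→(17,10)  cross = 2.5·10 − 17·3.5 = -34.5000; (r_i+r_j)·cross = 19.5·-34.5000 = -672.7500
edge 1: (17,10)→(17,33.5)  cross = 17·33.5 − 17·10 = 399.5000; (r_i+r_j)·cross = 34·399.5000 = 13583.0000
edge 2: (17,33.5)→(6,16.5)  cross = 17·16.5 − 6·33.5 = 79.5000; (r_i+r_j)·cross = 23·79.5000 = 1828.5000
edge 3: (6,16.5)→(2.5,3.5)  cross = 6·3.5 − 2.5·16.5 = -20.2500; (r_i+r_j)·cross = 8.5·-20.2500 = -172.1250
Σcross = 424.2500 → A = |Σcross|/2 = 212.1250 mm²
Σ(r_i+r_j)·cross = 14566.6250 → first moment M = |Σ|/6 = 2427.7708
R_c = M/A = 2427.7708/212.1250 = 11.4450 mm
θ = 334° = 5.829400 rad
V = θ·R_c·A = 5.829400·11.4450·212.1250 = 14152.447 mm³

Volume = 14152.447 mm³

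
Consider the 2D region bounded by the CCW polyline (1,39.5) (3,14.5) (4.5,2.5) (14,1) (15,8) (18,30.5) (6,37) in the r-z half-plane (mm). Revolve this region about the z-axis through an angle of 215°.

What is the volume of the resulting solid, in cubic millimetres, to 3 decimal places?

Profile (r,z), 7 vertices: (1,39.5) (3,14.5) (4.5,2.5) (14,1) (15,8) (18,30.5) (6,37)
edge 0: (1,39.5)→(3,14.5)  cross = 1·14.5 − 3·39.5 = -104.0000; (r_i+r_j)·cross = 4·-104.0000 = -416.0000
edge 1: (3,14.5)→(4.5,2.5)  cross = 3·2.5 − 4.5·14.5 = -57.7500; (r_i+r_j)·cross = 7.5·-57.7500 = -433.1250
edge 2: (4.5,2.5)→(14,1)  cross = 4.5·1 − 14·2.5 = -30.5000; (r_i+r_j)·cross = 18.5·-30.5000 = -564.2500
edge 3: (14,1)→(15,8)  cross = 14·8 − 15·1 = 97.0000; (r_i+r_j)·cross = 29·97.0000 = 2813.0000
edge 4: (15,8)→(18,30.5)  cross = 15·30.5 − 18·8 = 313.5000; (r_i+r_j)·cross = 33·313.5000 = 10345.5000
edge 5: (18,30.5)→(6,37)  cross = 18·37 − 6·30.5 = 483.0000; (r_i+r_j)·cross = 24·483.0000 = 11592.0000
edge 6: (6,37)→(1,39.5)  cross = 6·39.5 − 1·37 = 200.0000; (r_i+r_j)·cross = 7·200.0000 = 1400.0000
Σcross = 901.2500 → A = |Σcross|/2 = 450.6250 mm²
Σ(r_i+r_j)·cross = 24737.1250 → first moment M = |Σ|/6 = 4122.8542
R_c = M/A = 4122.8542/450.6250 = 9.1492 mm
θ = 215° = 3.752458 rad
V = θ·R_c·A = 3.752458·9.1492·450.6250 = 15470.837 mm³

Volume = 15470.837 mm³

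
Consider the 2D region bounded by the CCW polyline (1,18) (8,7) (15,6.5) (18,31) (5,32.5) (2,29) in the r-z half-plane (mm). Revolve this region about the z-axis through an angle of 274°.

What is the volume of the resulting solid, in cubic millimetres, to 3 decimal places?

Volume = 15544.548 mm³

Profile (r,z), 6 vertices: (1,18) (8,7) (15,6.5) (18,31) (5,32.5) (2,29)
edge 0: (1,18)→(8,7)  cross = 1·7 − 8·18 = -137.0000; (r_i+r_j)·cross = 9·-137.0000 = -1233.0000
edge 1: (8,7)→(15,6.5)  cross = 8·6.5 − 15·7 = -53.0000; (r_i+r_j)·cross = 23·-53.0000 = -1219.0000
edge 2: (15,6.5)→(18,31)  cross = 15·31 − 18·6.5 = 348.0000; (r_i+r_j)·cross = 33·348.0000 = 11484.0000
edge 3: (18,31)→(5,32.5)  cross = 18·32.5 − 5·31 = 430.0000; (r_i+r_j)·cross = 23·430.0000 = 9890.0000
edge 4: (5,32.5)→(2,29)  cross = 5·29 − 2·32.5 = 80.0000; (r_i+r_j)·cross = 7·80.0000 = 560.0000
edge 5: (2,29)→(1,18)  cross = 2·18 − 1·29 = 7.0000; (r_i+r_j)·cross = 3·7.0000 = 21.0000
Σcross = 675.0000 → A = |Σcross|/2 = 337.5000 mm²
Σ(r_i+r_j)·cross = 19503.0000 → first moment M = |Σ|/6 = 3250.5000
R_c = M/A = 3250.5000/337.5000 = 9.6311 mm
θ = 274° = 4.782202 rad
V = θ·R_c·A = 4.782202·9.6311·337.5000 = 15544.548 mm³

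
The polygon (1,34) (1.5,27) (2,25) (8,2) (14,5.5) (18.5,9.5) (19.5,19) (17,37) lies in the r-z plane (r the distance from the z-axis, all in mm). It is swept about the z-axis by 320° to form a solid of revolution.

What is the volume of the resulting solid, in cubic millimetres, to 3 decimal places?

Profile (r,z), 8 vertices: (1,34) (1.5,27) (2,25) (8,2) (14,5.5) (18.5,9.5) (19.5,19) (17,37)
edge 0: (1,34)→(1.5,27)  cross = 1·27 − 1.5·34 = -24.0000; (r_i+r_j)·cross = 2.5·-24.0000 = -60.0000
edge 1: (1.5,27)→(2,25)  cross = 1.5·25 − 2·27 = -16.5000; (r_i+r_j)·cross = 3.5·-16.5000 = -57.7500
edge 2: (2,25)→(8,2)  cross = 2·2 − 8·25 = -196.0000; (r_i+r_j)·cross = 10·-196.0000 = -1960.0000
edge 3: (8,2)→(14,5.5)  cross = 8·5.5 − 14·2 = 16.0000; (r_i+r_j)·cross = 22·16.0000 = 352.0000
edge 4: (14,5.5)→(18.5,9.5)  cross = 14·9.5 − 18.5·5.5 = 31.2500; (r_i+r_j)·cross = 32.5·31.2500 = 1015.6250
edge 5: (18.5,9.5)→(19.5,19)  cross = 18.5·19 − 19.5·9.5 = 166.2500; (r_i+r_j)·cross = 38·166.2500 = 6317.5000
edge 6: (19.5,19)→(17,37)  cross = 19.5·37 − 17·19 = 398.5000; (r_i+r_j)·cross = 36.5·398.5000 = 14545.2500
edge 7: (17,37)→(1,34)  cross = 17·34 − 1·37 = 541.0000; (r_i+r_j)·cross = 18·541.0000 = 9738.0000
Σcross = 916.5000 → A = |Σcross|/2 = 458.2500 mm²
Σ(r_i+r_j)·cross = 29890.6250 → first moment M = |Σ|/6 = 4981.7708
R_c = M/A = 4981.7708/458.2500 = 10.8713 mm
θ = 320° = 5.585054 rad
V = θ·R_c·A = 5.585054·10.8713·458.2500 = 27823.457 mm³

Volume = 27823.457 mm³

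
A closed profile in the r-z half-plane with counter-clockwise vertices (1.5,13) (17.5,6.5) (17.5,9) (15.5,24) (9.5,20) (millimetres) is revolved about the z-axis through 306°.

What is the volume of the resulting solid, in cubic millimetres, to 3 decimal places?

Profile (r,z), 5 vertices: (1.5,13) (17.5,6.5) (17.5,9) (15.5,24) (9.5,20)
edge 0: (1.5,13)→(17.5,6.5)  cross = 1.5·6.5 − 17.5·13 = -217.7500; (r_i+r_j)·cross = 19·-217.7500 = -4137.2500
edge 1: (17.5,6.5)→(17.5,9)  cross = 17.5·9 − 17.5·6.5 = 43.7500; (r_i+r_j)·cross = 35·43.7500 = 1531.2500
edge 2: (17.5,9)→(15.5,24)  cross = 17.5·24 − 15.5·9 = 280.5000; (r_i+r_j)·cross = 33·280.5000 = 9256.5000
edge 3: (15.5,24)→(9.5,20)  cross = 15.5·20 − 9.5·24 = 82.0000; (r_i+r_j)·cross = 25·82.0000 = 2050.0000
edge 4: (9.5,20)→(1.5,13)  cross = 9.5·13 − 1.5·20 = 93.5000; (r_i+r_j)·cross = 11·93.5000 = 1028.5000
Σcross = 282.0000 → A = |Σcross|/2 = 141.0000 mm²
Σ(r_i+r_j)·cross = 9729.0000 → first moment M = |Σ|/6 = 1621.5000
R_c = M/A = 1621.5000/141.0000 = 11.5000 mm
θ = 306° = 5.340708 rad
V = θ·R_c·A = 5.340708·11.5000·141.0000 = 8659.957 mm³

Volume = 8659.957 mm³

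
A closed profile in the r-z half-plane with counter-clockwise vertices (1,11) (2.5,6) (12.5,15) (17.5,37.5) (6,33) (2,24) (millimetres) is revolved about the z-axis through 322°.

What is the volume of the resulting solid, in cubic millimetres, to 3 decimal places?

Profile (r,z), 6 vertices: (1,11) (2.5,6) (12.5,15) (17.5,37.5) (6,33) (2,24)
edge 0: (1,11)→(2.5,6)  cross = 1·6 − 2.5·11 = -21.5000; (r_i+r_j)·cross = 3.5·-21.5000 = -75.2500
edge 1: (2.5,6)→(12.5,15)  cross = 2.5·15 − 12.5·6 = -37.5000; (r_i+r_j)·cross = 15·-37.5000 = -562.5000
edge 2: (12.5,15)→(17.5,37.5)  cross = 12.5·37.5 − 17.5·15 = 206.2500; (r_i+r_j)·cross = 30·206.2500 = 6187.5000
edge 3: (17.5,37.5)→(6,33)  cross = 17.5·33 − 6·37.5 = 352.5000; (r_i+r_j)·cross = 23.5·352.5000 = 8283.7500
edge 4: (6,33)→(2,24)  cross = 6·24 − 2·33 = 78.0000; (r_i+r_j)·cross = 8·78.0000 = 624.0000
edge 5: (2,24)→(1,11)  cross = 2·11 − 1·24 = -2.0000; (r_i+r_j)·cross = 3·-2.0000 = -6.0000
Σcross = 575.7500 → A = |Σcross|/2 = 287.8750 mm²
Σ(r_i+r_j)·cross = 14451.5000 → first moment M = |Σ|/6 = 2408.5833
R_c = M/A = 2408.5833/287.8750 = 8.3668 mm
θ = 322° = 5.619960 rad
V = θ·R_c·A = 5.619960·8.3668·287.8750 = 13536.142 mm³

Volume = 13536.142 mm³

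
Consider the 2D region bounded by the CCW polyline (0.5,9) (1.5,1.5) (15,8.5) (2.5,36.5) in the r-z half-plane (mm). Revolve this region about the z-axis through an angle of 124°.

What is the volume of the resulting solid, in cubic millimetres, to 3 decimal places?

Profile (r,z), 4 vertices: (0.5,9) (1.5,1.5) (15,8.5) (2.5,36.5)
edge 0: (0.5,9)→(1.5,1.5)  cross = 0.5·1.5 − 1.5·9 = -12.7500; (r_i+r_j)·cross = 2·-12.7500 = -25.5000
edge 1: (1.5,1.5)→(15,8.5)  cross = 1.5·8.5 − 15·1.5 = -9.7500; (r_i+r_j)·cross = 16.5·-9.7500 = -160.8750
edge 2: (15,8.5)→(2.5,36.5)  cross = 15·36.5 − 2.5·8.5 = 526.2500; (r_i+r_j)·cross = 17.5·526.2500 = 9209.3750
edge 3: (2.5,36.5)→(0.5,9)  cross = 2.5·9 − 0.5·36.5 = 4.2500; (r_i+r_j)·cross = 3·4.2500 = 12.7500
Σcross = 508.0000 → A = |Σcross|/2 = 254.0000 mm²
Σ(r_i+r_j)·cross = 9035.7500 → first moment M = |Σ|/6 = 1505.9583
R_c = M/A = 1505.9583/254.0000 = 5.9290 mm
θ = 124° = 2.164208 rad
V = θ·R_c·A = 2.164208·5.9290·254.0000 = 3259.207 mm³

Volume = 3259.207 mm³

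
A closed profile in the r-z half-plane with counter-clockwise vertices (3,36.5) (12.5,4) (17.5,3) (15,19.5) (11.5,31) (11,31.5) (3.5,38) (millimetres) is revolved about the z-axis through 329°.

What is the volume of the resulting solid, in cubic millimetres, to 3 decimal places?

Volume = 12610.682 mm³

Profile (r,z), 7 vertices: (3,36.5) (12.5,4) (17.5,3) (15,19.5) (11.5,31) (11,31.5) (3.5,38)
edge 0: (3,36.5)→(12.5,4)  cross = 3·4 − 12.5·36.5 = -444.2500; (r_i+r_j)·cross = 15.5·-444.2500 = -6885.8750
edge 1: (12.5,4)→(17.5,3)  cross = 12.5·3 − 17.5·4 = -32.5000; (r_i+r_j)·cross = 30·-32.5000 = -975.0000
edge 2: (17.5,3)→(15,19.5)  cross = 17.5·19.5 − 15·3 = 296.2500; (r_i+r_j)·cross = 32.5·296.2500 = 9628.1250
edge 3: (15,19.5)→(11.5,31)  cross = 15·31 − 11.5·19.5 = 240.7500; (r_i+r_j)·cross = 26.5·240.7500 = 6379.8750
edge 4: (11.5,31)→(11,31.5)  cross = 11.5·31.5 − 11·31 = 21.2500; (r_i+r_j)·cross = 22.5·21.2500 = 478.1250
edge 5: (11,31.5)→(3.5,38)  cross = 11·38 − 3.5·31.5 = 307.7500; (r_i+r_j)·cross = 14.5·307.7500 = 4462.3750
edge 6: (3.5,38)→(3,36.5)  cross = 3.5·36.5 − 3·38 = 13.7500; (r_i+r_j)·cross = 6.5·13.7500 = 89.3750
Σcross = 403.0000 → A = |Σcross|/2 = 201.5000 mm²
Σ(r_i+r_j)·cross = 13177.0000 → first moment M = |Σ|/6 = 2196.1667
R_c = M/A = 2196.1667/201.5000 = 10.8991 mm
θ = 329° = 5.742133 rad
V = θ·R_c·A = 5.742133·10.8991·201.5000 = 12610.682 mm³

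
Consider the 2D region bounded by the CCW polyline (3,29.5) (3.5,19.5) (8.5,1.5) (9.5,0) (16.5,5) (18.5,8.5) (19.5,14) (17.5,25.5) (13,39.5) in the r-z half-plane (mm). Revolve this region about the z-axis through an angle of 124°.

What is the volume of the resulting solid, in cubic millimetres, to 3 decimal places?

Profile (r,z), 9 vertices: (3,29.5) (3.5,19.5) (8.5,1.5) (9.5,0) (16.5,5) (18.5,8.5) (19.5,14) (17.5,25.5) (13,39.5)
edge 0: (3,29.5)→(3.5,19.5)  cross = 3·19.5 − 3.5·29.5 = -44.7500; (r_i+r_j)·cross = 6.5·-44.7500 = -290.8750
edge 1: (3.5,19.5)→(8.5,1.5)  cross = 3.5·1.5 − 8.5·19.5 = -160.5000; (r_i+r_j)·cross = 12·-160.5000 = -1926.0000
edge 2: (8.5,1.5)→(9.5,0)  cross = 8.5·0 − 9.5·1.5 = -14.2500; (r_i+r_j)·cross = 18·-14.2500 = -256.5000
edge 3: (9.5,0)→(16.5,5)  cross = 9.5·5 − 16.5·0 = 47.5000; (r_i+r_j)·cross = 26·47.5000 = 1235.0000
edge 4: (16.5,5)→(18.5,8.5)  cross = 16.5·8.5 − 18.5·5 = 47.7500; (r_i+r_j)·cross = 35·47.7500 = 1671.2500
edge 5: (18.5,8.5)→(19.5,14)  cross = 18.5·14 − 19.5·8.5 = 93.2500; (r_i+r_j)·cross = 38·93.2500 = 3543.5000
edge 6: (19.5,14)→(17.5,25.5)  cross = 19.5·25.5 − 17.5·14 = 252.2500; (r_i+r_j)·cross = 37·252.2500 = 9333.2500
edge 7: (17.5,25.5)→(13,39.5)  cross = 17.5·39.5 − 13·25.5 = 359.7500; (r_i+r_j)·cross = 30.5·359.7500 = 10972.3750
edge 8: (13,39.5)→(3,29.5)  cross = 13·29.5 − 3·39.5 = 265.0000; (r_i+r_j)·cross = 16·265.0000 = 4240.0000
Σcross = 846.0000 → A = |Σcross|/2 = 423.0000 mm²
Σ(r_i+r_j)·cross = 28522.0000 → first moment M = |Σ|/6 = 4753.6667
R_c = M/A = 4753.6667/423.0000 = 11.2380 mm
θ = 124° = 2.164208 rad
V = θ·R_c·A = 2.164208·11.2380·423.0000 = 10287.925 mm³

Volume = 10287.925 mm³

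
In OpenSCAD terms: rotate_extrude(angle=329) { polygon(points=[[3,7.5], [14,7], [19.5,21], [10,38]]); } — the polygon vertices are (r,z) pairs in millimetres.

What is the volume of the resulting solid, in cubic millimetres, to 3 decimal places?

Profile (r,z), 4 vertices: (3,7.5) (14,7) (19.5,21) (10,38)
edge 0: (3,7.5)→(14,7)  cross = 3·7 − 14·7.5 = -84.0000; (r_i+r_j)·cross = 17·-84.0000 = -1428.0000
edge 1: (14,7)→(19.5,21)  cross = 14·21 − 19.5·7 = 157.5000; (r_i+r_j)·cross = 33.5·157.5000 = 5276.2500
edge 2: (19.5,21)→(10,38)  cross = 19.5·38 − 10·21 = 531.0000; (r_i+r_j)·cross = 29.5·531.0000 = 15664.5000
edge 3: (10,38)→(3,7.5)  cross = 10·7.5 − 3·38 = -39.0000; (r_i+r_j)·cross = 13·-39.0000 = -507.0000
Σcross = 565.5000 → A = |Σcross|/2 = 282.7500 mm²
Σ(r_i+r_j)·cross = 19005.7500 → first moment M = |Σ|/6 = 3167.6250
R_c = M/A = 3167.6250/282.7500 = 11.2029 mm
θ = 329° = 5.742133 rad
V = θ·R_c·A = 5.742133·11.2029·282.7500 = 18188.925 mm³

Volume = 18188.925 mm³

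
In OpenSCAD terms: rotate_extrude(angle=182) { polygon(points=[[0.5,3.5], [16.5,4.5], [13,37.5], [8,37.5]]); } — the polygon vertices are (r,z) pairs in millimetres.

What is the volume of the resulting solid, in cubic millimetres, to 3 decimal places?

Volume = 10376.564 mm³

Profile (r,z), 4 vertices: (0.5,3.5) (16.5,4.5) (13,37.5) (8,37.5)
edge 0: (0.5,3.5)→(16.5,4.5)  cross = 0.5·4.5 − 16.5·3.5 = -55.5000; (r_i+r_j)·cross = 17·-55.5000 = -943.5000
edge 1: (16.5,4.5)→(13,37.5)  cross = 16.5·37.5 − 13·4.5 = 560.2500; (r_i+r_j)·cross = 29.5·560.2500 = 16527.3750
edge 2: (13,37.5)→(8,37.5)  cross = 13·37.5 − 8·37.5 = 187.5000; (r_i+r_j)·cross = 21·187.5000 = 3937.5000
edge 3: (8,37.5)→(0.5,3.5)  cross = 8·3.5 − 0.5·37.5 = 9.2500; (r_i+r_j)·cross = 8.5·9.2500 = 78.6250
Σcross = 701.5000 → A = |Σcross|/2 = 350.7500 mm²
Σ(r_i+r_j)·cross = 19600.0000 → first moment M = |Σ|/6 = 3266.6667
R_c = M/A = 3266.6667/350.7500 = 9.3134 mm
θ = 182° = 3.176499 rad
V = θ·R_c·A = 3.176499·9.3134·350.7500 = 10376.564 mm³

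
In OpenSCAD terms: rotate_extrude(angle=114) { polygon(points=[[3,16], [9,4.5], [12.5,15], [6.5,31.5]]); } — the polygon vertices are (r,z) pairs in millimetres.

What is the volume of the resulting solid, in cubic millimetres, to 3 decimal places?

Volume = 1938.648 mm³

Profile (r,z), 4 vertices: (3,16) (9,4.5) (12.5,15) (6.5,31.5)
edge 0: (3,16)→(9,4.5)  cross = 3·4.5 − 9·16 = -130.5000; (r_i+r_j)·cross = 12·-130.5000 = -1566.0000
edge 1: (9,4.5)→(12.5,15)  cross = 9·15 − 12.5·4.5 = 78.7500; (r_i+r_j)·cross = 21.5·78.7500 = 1693.1250
edge 2: (12.5,15)→(6.5,31.5)  cross = 12.5·31.5 − 6.5·15 = 296.2500; (r_i+r_j)·cross = 19·296.2500 = 5628.7500
edge 3: (6.5,31.5)→(3,16)  cross = 6.5·16 − 3·31.5 = 9.5000; (r_i+r_j)·cross = 9.5·9.5000 = 90.2500
Σcross = 254.0000 → A = |Σcross|/2 = 127.0000 mm²
Σ(r_i+r_j)·cross = 5846.1250 → first moment M = |Σ|/6 = 974.3542
R_c = M/A = 974.3542/127.0000 = 7.6721 mm
θ = 114° = 1.989675 rad
V = θ·R_c·A = 1.989675·7.6721·127.0000 = 1938.648 mm³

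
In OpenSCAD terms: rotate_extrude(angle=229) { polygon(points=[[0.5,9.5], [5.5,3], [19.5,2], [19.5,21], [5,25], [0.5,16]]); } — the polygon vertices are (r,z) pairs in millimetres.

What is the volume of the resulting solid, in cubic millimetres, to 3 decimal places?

Profile (r,z), 6 vertices: (0.5,9.5) (5.5,3) (19.5,2) (19.5,21) (5,25) (0.5,16)
edge 0: (0.5,9.5)→(5.5,3)  cross = 0.5·3 − 5.5·9.5 = -50.7500; (r_i+r_j)·cross = 6·-50.7500 = -304.5000
edge 1: (5.5,3)→(19.5,2)  cross = 5.5·2 − 19.5·3 = -47.5000; (r_i+r_j)·cross = 25·-47.5000 = -1187.5000
edge 2: (19.5,2)→(19.5,21)  cross = 19.5·21 − 19.5·2 = 370.5000; (r_i+r_j)·cross = 39·370.5000 = 14449.5000
edge 3: (19.5,21)→(5,25)  cross = 19.5·25 − 5·21 = 382.5000; (r_i+r_j)·cross = 24.5·382.5000 = 9371.2500
edge 4: (5,25)→(0.5,16)  cross = 5·16 − 0.5·25 = 67.5000; (r_i+r_j)·cross = 5.5·67.5000 = 371.2500
edge 5: (0.5,16)→(0.5,9.5)  cross = 0.5·9.5 − 0.5·16 = -3.2500; (r_i+r_j)·cross = 1·-3.2500 = -3.2500
Σcross = 719.0000 → A = |Σcross|/2 = 359.5000 mm²
Σ(r_i+r_j)·cross = 22696.7500 → first moment M = |Σ|/6 = 3782.7917
R_c = M/A = 3782.7917/359.5000 = 10.5224 mm
θ = 229° = 3.996804 rad
V = θ·R_c·A = 3.996804·10.5224·359.5000 = 15119.077 mm³

Volume = 15119.077 mm³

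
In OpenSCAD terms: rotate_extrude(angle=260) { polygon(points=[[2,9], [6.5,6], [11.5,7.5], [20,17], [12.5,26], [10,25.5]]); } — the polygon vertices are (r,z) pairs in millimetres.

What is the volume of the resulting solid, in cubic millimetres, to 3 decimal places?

Profile (r,z), 6 vertices: (2,9) (6.5,6) (11.5,7.5) (20,17) (12.5,26) (10,25.5)
edge 0: (2,9)→(6.5,6)  cross = 2·6 − 6.5·9 = -46.5000; (r_i+r_j)·cross = 8.5·-46.5000 = -395.2500
edge 1: (6.5,6)→(11.5,7.5)  cross = 6.5·7.5 − 11.5·6 = -20.2500; (r_i+r_j)·cross = 18·-20.2500 = -364.5000
edge 2: (11.5,7.5)→(20,17)  cross = 11.5·17 − 20·7.5 = 45.5000; (r_i+r_j)·cross = 31.5·45.5000 = 1433.2500
edge 3: (20,17)→(12.5,26)  cross = 20·26 − 12.5·17 = 307.5000; (r_i+r_j)·cross = 32.5·307.5000 = 9993.7500
edge 4: (12.5,26)→(10,25.5)  cross = 12.5·25.5 − 10·26 = 58.7500; (r_i+r_j)·cross = 22.5·58.7500 = 1321.8750
edge 5: (10,25.5)→(2,9)  cross = 10·9 − 2·25.5 = 39.0000; (r_i+r_j)·cross = 12·39.0000 = 468.0000
Σcross = 384.0000 → A = |Σcross|/2 = 192.0000 mm²
Σ(r_i+r_j)·cross = 12457.1250 → first moment M = |Σ|/6 = 2076.1875
R_c = M/A = 2076.1875/192.0000 = 10.8135 mm
θ = 260° = 4.537856 rad
V = θ·R_c·A = 4.537856·10.8135·192.0000 = 9421.440 mm³

Volume = 9421.440 mm³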